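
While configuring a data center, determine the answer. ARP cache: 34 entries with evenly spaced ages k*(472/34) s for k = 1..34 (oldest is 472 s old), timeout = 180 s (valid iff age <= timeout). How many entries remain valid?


Ages are k * 472/34 s for k = 1..34 (spacing = 13.8824 s).
Entry k is valid iff k * 472/34 <= 180 iff k <= 34 * 180 / 472 = 12.9661
n_valid = floor(12.9661) = 12
(n_stale = 34 - 12 = 22)

12


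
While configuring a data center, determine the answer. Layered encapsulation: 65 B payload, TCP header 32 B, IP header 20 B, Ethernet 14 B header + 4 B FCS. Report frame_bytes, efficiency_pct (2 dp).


TCP segment = 65 + 32 = 97 B
IP packet = 97 + 20 = 117 B
Ethernet frame = 117 + 14 + 4 = 135 B
Efficiency = app / frame = 65 / 135 = 0.481481 = 48.1481% -> 48.15% (2 dp)

135, 48.15


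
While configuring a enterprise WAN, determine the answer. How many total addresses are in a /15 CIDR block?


Given: CIDR prefix /15
Host bits = 32 - 15 = 17
Total addresses = 2^17 = 131072

131072


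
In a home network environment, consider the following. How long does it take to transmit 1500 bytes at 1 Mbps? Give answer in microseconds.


Given: packet = 1500 bytes, bandwidth = 1 Mbps
Packet in bits = 1500 * 8 = 12000 bits
Bandwidth = 1 * 10^6 = 1000000 bps
Time = 12000 / 1000000 seconds
Time in us = 12000 * 10^6 / 1000000 = 12000

12000


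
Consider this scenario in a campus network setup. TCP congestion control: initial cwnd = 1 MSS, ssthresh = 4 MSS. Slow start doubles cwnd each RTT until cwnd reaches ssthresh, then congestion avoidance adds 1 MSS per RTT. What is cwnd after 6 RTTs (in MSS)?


RTT 0: cwnd = 1 MSS (initial)
RTT 1: cwnd = 2 MSS (slow start, doubled)
RTT 2: cwnd = 4 MSS (slow start, doubled)
RTT 3: cwnd = 5 MSS (congestion avoidance, +1)
RTT 4: cwnd = 6 MSS (congestion avoidance, +1)
RTT 5: cwnd = 7 MSS (congestion avoidance, +1)
RTT 6: cwnd = 8 MSS (congestion avoidance, +1)

8


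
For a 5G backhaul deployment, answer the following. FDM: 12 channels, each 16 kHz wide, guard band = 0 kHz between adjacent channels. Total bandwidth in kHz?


Given: 12 channels, 16 kHz each, guard = 0 kHz
Channel bandwidth = 12 * 16 = 192 kHz
Guard bands = 11 gaps * 0 kHz = 0 kHz
Total = 192 + 0 = 192 kHz

192


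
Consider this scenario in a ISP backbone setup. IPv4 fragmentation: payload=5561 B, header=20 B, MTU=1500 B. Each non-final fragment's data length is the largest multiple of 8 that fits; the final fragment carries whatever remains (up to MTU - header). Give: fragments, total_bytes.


Max data per non-final fragment = floor((MTU - header)/8)*8 = floor((1500 - 20)/8)*8 = floor(1480/8)*8 = 1480 B
Final fragment needs no 8-byte alignment: it can carry up to MTU - header = 1480 B
Non-final fragments needed = ceil((payload - 1480) / 1480) = ceil(4081/1480) = ceil(2.7574) = 3
Number of fragments = 3 + 1 = 4
Fragment sizes (data): 3 * 1480 B + 1121 B (last, 1121 <= 1480 OK)
Total bytes sent = payload + n_frags * header = 5561 + 4*20 = 5561 + 80 = 5641 B

4, 5641


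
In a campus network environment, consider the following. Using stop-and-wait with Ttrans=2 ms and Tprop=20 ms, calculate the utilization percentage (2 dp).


Given: Ttrans = 2 ms, Tprop = 20 ms
RTT = 2 * Tprop = 2 * 20 = 40 ms
U = Ttrans / (Ttrans + RTT)
U = 2 / (2 + 40)
U = 2 / 42 = 0.047619
U% = 4.76%

4.76


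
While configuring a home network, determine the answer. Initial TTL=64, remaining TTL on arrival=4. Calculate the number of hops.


Given: initial TTL = 64, received TTL = 4
Hops = initial TTL - received TTL
Hops = 64 - 4 = 60

60


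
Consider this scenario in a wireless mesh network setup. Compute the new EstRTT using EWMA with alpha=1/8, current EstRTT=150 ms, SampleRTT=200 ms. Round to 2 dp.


Given: EstRTT = 150 ms, SampleRTT = 200 ms, alpha = 1/8
New EstRTT = (1 - alpha) * EstRTT + alpha * SampleRTT
(7/8) * 150 = 131.25
(1/8) * 200 = 25
New EstRTT = 131.25 + 25 = 156.25 ms -> 156.25 ms (2 dp)

156.25


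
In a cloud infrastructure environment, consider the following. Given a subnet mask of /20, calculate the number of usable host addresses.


Given: subnet mask /20
Host bits = 32 - 20 = 12
Total addresses = 2^12 = 4096
Usable hosts = 4096 - 2 (network + broadcast) = 4094

4094


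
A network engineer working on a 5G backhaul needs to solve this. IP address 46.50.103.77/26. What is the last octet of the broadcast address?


Given: IP = 46.50.103.77, prefix = /26
Host bits = 32 - 26 = 6
Network last octet = 77 AND mask = 64
Host part size = 2^6 - 1 = 63
Broadcast last octet = 64 OR 63 = 127

127


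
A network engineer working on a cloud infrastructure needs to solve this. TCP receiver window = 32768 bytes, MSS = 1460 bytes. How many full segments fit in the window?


Given: RWND = 32768 bytes, MSS = 1460 bytes
Full segments = floor(RWND / MSS)
Full segments = floor(32768 / 1460)
Full segments = floor(22.4438) = 22

22


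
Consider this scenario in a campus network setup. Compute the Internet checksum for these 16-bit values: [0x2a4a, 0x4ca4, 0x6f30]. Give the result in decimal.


Given words: [0x2a4a, 0x4ca4, 0x6f30]
Step 1: Sum all words
Raw sum = 10826 + 19620 + 28464 = 58910
One's complement = ~58910 & 0xFFFF = 6625

6625


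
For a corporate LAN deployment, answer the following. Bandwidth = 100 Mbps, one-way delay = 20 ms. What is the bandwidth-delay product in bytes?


Given: bandwidth = 100 Mbps, delay = 20 ms
BDP in bits = 100 * 10^6 * 20 / 1000
BDP in bits = 2000000
BDP in bytes = 2000000 / 8 = 250000

250000


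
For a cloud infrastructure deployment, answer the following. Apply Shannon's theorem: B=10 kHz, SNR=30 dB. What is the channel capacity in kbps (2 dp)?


Given: B = 10 kHz, SNR = 30 dB
SNR linear = 10^(30/10) = 1000
1 + SNR = 1001
log2(1001) = 9.9672262588
C = 10 * 1000 * 9.9672262588 = 99672.2626 bps
C = 99.672263 kbps -> 99.67 kbps (2 dp)

99.67


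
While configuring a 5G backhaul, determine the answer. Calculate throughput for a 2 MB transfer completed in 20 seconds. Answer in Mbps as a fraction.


Given: file = 2 MB, time = 20 s
File in Mb = 2 * 8 = 16 Mb
Throughput = 16 / 20 Mbps
Throughput = 4/5 Mbps

4/5


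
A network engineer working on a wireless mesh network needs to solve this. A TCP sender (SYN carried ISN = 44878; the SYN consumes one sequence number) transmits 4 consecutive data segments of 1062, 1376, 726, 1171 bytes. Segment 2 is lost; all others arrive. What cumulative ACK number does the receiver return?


SYN uses sequence number 44878; first data byte = ISN + 1 = 44879.
Segment 1: SEQ = 44879, len = 1062 B, covers [44879, 45940]
Segment 2: SEQ = 45941, len = 1376 B, covers [45941, 47316] [LOST]
Segment 3: SEQ = 47317, len = 726 B, covers [47317, 48042]
Segment 4: SEQ = 48043, len = 1171 B, covers [48043, 49213]
In-order data received: bytes [44879, 45940] (segments 1..1).
Segment 2 missing -> gap begins at byte 45941; later segments buffered out of order.
Cumulative ACK = next expected in-order byte = 44879 + 1062 = 45941

45941


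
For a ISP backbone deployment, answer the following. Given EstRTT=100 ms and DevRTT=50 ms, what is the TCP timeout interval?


Given: EstRTT = 100 ms, DevRTT = 50 ms
Timeout = EstRTT + 4 * DevRTT
4 * DevRTT = 4 * 50 = 200
Timeout = 100 + 200 = 300 ms

300


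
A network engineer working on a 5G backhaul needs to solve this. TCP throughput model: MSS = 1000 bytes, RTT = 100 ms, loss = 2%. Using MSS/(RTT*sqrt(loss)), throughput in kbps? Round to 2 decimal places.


Given: MSS = 1000 bytes, RTT = 100 ms, loss = 2%
RTT in seconds = 100 / 1000 = 0.1
Loss rate = 2% = 0.02
sqrt(loss) = sqrt(0.02) = 0.141421356237
Throughput (bytes/s) = 1000 / (0.1 * 0.141421356237) = 70710.6781
Throughput (kbps) = 70710.6781 * 8 / 1000 = 565.685425 -> 565.69 kbps (2 dp)

565.69


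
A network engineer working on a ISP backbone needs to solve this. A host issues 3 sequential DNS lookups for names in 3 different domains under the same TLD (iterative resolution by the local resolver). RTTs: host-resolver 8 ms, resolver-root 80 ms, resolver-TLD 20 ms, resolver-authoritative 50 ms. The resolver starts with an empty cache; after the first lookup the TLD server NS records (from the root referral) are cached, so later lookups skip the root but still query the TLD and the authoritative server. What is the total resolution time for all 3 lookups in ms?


Lookup 1 (cold cache): local + root + TLD + auth = 8 + 80 + 20 + 50 = 158 ms
Lookups 2..3 (TLD NS cached -> skip root; new domain -> still ask TLD and auth): local + TLD + auth = 8 + 20 + 50 = 78 ms each
Remaining 2 lookups: 2 * 78 = 156 ms
Total = 158 + 156 = 314 ms

314


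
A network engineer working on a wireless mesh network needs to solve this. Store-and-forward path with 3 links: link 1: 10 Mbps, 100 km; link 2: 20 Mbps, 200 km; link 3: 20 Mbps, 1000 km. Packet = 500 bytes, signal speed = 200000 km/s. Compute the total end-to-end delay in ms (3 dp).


Packet = 500 bytes = 4000 bits. Store-and-forward: sum (t_trans + t_prop) per link.
Link 1: t_trans = 4000/(10*10^6) s = 0.4000 ms; t_prop = 100/200000 s = 0.5000 ms; subtotal = 0.9000 ms
Link 2: t_trans = 4000/(20*10^6) s = 0.2000 ms; t_prop = 200/200000 s = 1.0000 ms; subtotal = 1.2000 ms
Link 3: t_trans = 4000/(20*10^6) s = 0.2000 ms; t_prop = 1000/200000 s = 5.0000 ms; subtotal = 5.2000 ms
End-to-end = 0.9000 + 1.2000 + 5.2000 = 7.3000 ms -> 7.300 ms (3 dp)

7.300


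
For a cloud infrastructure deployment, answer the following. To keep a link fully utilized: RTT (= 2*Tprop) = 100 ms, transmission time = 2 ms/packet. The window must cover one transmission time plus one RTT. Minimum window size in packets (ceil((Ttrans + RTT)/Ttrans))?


Given: Ttrans = 2 ms, RTT = 100 ms (= 2 * Tprop, Tprop = 50 ms)
Time until first ACK returns = Ttrans + RTT = 2 + 100 = 102 ms
Need W * Ttrans >= Ttrans + RTT  ->  W >= (Ttrans + RTT) / Ttrans
(Ttrans + RTT) / Ttrans = 102 / 2 = 51
W_min = ceil(51) = 51

51


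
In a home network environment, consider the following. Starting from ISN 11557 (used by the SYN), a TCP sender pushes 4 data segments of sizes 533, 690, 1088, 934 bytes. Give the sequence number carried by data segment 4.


The SYN occupies sequence number ISN = 11557, so the first data byte is ISN + 1 = 11558.
SEQ of data segment i = (ISN + 1) + sum of payload sizes of segments 1..i-1.
Segment 1: SEQ = 11558, payload = 533 bytes
Segment 2: SEQ = 12091, payload = 690 bytes
Segment 3: SEQ = 12781, payload = 1088 bytes
Segment 4: SEQ = 13869, payload = 934 bytes
SEQ of segment 4 = 11558 + 533 + 690 + 1088 = 13869

13869


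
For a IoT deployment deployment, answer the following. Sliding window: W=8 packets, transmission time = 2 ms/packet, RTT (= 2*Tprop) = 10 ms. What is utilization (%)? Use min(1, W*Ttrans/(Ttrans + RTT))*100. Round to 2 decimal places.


Given: W = 8, Ttrans = 2 ms, RTT = 10 ms (= 2 * Tprop, Tprop = 5 ms)
Cycle time = Ttrans + RTT = 2 + 10 = 12 ms (first packet sent until its ACK returns)
W * Ttrans = 8 * 2 = 16 ms of sending per cycle
W * Ttrans / (Ttrans + RTT) = 16 / 12 = 1.333333
U = min(1, 1.333333) = 1.000000
U% = 100.00%

100.00


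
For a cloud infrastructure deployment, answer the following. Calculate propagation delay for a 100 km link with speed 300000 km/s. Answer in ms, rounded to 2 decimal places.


Given: distance = 100 km, speed = 300000 km/s
Delay = distance / speed = 100 / 300000 seconds
Delay in ms = 100 * 1000 / 300000
Delay = 0.3333 ms
Rounded to 2 dp = 0.33 ms

0.33


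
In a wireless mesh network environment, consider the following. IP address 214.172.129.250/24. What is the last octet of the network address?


Given: IP = 214.172.129.250, prefix = /24
Subnet mask = 255.255.255.0
Last octet of IP: 250
Last octet of mask: 0
Network last octet = 250 AND 0 = 0

0


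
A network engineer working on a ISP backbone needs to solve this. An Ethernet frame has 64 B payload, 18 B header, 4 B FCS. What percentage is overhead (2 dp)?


Given: payload = 64 B, header = 18 B, trailer = 4 B
Overhead bytes = header + trailer = 18 + 4 = 22
Total frame = payload + overhead = 64 + 22 = 86
Overhead % = 22 / 86 * 100 = 25.5814% -> 25.58% (2 dp)

25.58


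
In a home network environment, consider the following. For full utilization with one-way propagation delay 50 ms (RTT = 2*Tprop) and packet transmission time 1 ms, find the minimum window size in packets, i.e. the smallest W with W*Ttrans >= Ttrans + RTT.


Given: Ttrans = 1 ms, RTT = 100 ms (= 2 * Tprop, Tprop = 50 ms)
Time until first ACK returns = Ttrans + RTT = 1 + 100 = 101 ms
Need W * Ttrans >= Ttrans + RTT  ->  W >= (Ttrans + RTT) / Ttrans
(Ttrans + RTT) / Ttrans = 101 / 1 = 101
W_min = ceil(101) = 101

101


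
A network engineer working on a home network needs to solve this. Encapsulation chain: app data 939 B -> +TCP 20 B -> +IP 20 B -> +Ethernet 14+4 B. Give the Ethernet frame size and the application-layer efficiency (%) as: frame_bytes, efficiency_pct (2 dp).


TCP segment = 939 + 20 = 959 B
IP packet = 959 + 20 = 979 B
Ethernet frame = 979 + 14 + 4 = 997 B
Efficiency = app / frame = 939 / 997 = 0.941825 = 94.1825% -> 94.18% (2 dp)

997, 94.18


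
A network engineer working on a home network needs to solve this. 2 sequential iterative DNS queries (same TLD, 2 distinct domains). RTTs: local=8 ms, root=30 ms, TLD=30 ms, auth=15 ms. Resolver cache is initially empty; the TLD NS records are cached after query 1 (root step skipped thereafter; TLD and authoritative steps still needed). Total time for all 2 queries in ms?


Lookup 1 (cold cache): local + root + TLD + auth = 8 + 30 + 30 + 15 = 83 ms
Lookups 2..2 (TLD NS cached -> skip root; new domain -> still ask TLD and auth): local + TLD + auth = 8 + 30 + 15 = 53 ms each
Remaining 1 lookups: 1 * 53 = 53 ms
Total = 83 + 53 = 136 ms

136


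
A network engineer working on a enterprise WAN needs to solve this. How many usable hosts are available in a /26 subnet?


Given: subnet mask /26
Host bits = 32 - 26 = 6
Total addresses = 2^6 = 64
Usable hosts = 64 - 2 (network + broadcast) = 62

62


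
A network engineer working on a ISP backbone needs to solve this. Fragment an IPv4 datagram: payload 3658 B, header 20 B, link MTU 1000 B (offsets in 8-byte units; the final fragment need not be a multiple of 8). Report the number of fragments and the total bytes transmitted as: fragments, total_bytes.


Max data per non-final fragment = floor((MTU - header)/8)*8 = floor((1000 - 20)/8)*8 = floor(980/8)*8 = 976 B
Final fragment needs no 8-byte alignment: it can carry up to MTU - header = 980 B
Non-final fragments needed = ceil((payload - 980) / 976) = ceil(2678/976) = ceil(2.7439) = 3
Number of fragments = 3 + 1 = 4
Fragment sizes (data): 3 * 976 B + 730 B (last, 730 <= 980 OK)
Total bytes sent = payload + n_frags * header = 3658 + 4*20 = 3658 + 80 = 3738 B

4, 3738


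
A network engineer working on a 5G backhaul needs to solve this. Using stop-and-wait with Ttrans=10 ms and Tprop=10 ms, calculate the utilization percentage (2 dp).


Given: Ttrans = 10 ms, Tprop = 10 ms
RTT = 2 * Tprop = 2 * 10 = 20 ms
U = Ttrans / (Ttrans + RTT)
U = 10 / (10 + 20)
U = 10 / 30 = 0.333333
U% = 33.33%

33.33


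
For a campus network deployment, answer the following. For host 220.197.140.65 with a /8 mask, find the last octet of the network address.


Given: IP = 220.197.140.65, prefix = /8
Subnet mask = 255.0.0.0
Last octet of IP: 65
Last octet of mask: 0
Network last octet = 65 AND 0 = 0

0


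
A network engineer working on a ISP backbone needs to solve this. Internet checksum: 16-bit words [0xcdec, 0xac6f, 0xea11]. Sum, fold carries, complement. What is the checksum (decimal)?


Given words: [0xcdec, 0xac6f, 0xea11]
Step 1: Sum all words
Raw sum = 52716 + 44143 + 59921 = 156780
Step 2: Fold carry: (25708 + 2) = 25710
One's complement = ~25710 & 0xFFFF = 39825

39825


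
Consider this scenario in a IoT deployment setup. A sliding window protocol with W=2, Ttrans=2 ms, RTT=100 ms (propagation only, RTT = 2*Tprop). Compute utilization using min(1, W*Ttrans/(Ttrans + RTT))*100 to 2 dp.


Given: W = 2, Ttrans = 2 ms, RTT = 100 ms (= 2 * Tprop, Tprop = 50 ms)
Cycle time = Ttrans + RTT = 2 + 100 = 102 ms (first packet sent until its ACK returns)
W * Ttrans = 2 * 2 = 4 ms of sending per cycle
W * Ttrans / (Ttrans + RTT) = 4 / 102 = 0.039216
U = min(1, 0.039216) = 0.039216
U% = 3.92%

3.92


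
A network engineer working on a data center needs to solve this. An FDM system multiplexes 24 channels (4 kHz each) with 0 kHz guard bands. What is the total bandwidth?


Given: 24 channels, 4 kHz each, guard = 0 kHz
Channel bandwidth = 24 * 4 = 96 kHz
Guard bands = 23 gaps * 0 kHz = 0 kHz
Total = 96 + 0 = 96 kHz

96


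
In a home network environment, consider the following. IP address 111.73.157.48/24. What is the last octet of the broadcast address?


Given: IP = 111.73.157.48, prefix = /24
Host bits = 32 - 24 = 8
Network last octet = 48 AND mask = 0
Host part size = 2^8 - 1 = 255
Broadcast last octet = 0 OR 255 = 255

255


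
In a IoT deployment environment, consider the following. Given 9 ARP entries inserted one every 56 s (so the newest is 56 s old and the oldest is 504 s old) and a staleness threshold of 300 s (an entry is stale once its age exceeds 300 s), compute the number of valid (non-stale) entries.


Ages are k * 504/9 s for k = 1..9 (spacing = 56.0000 s).
Entry k is valid iff k * 504/9 <= 300 iff k <= 9 * 300 / 504 = 5.3571
n_valid = floor(5.3571) = 5
(n_stale = 9 - 5 = 4)

5


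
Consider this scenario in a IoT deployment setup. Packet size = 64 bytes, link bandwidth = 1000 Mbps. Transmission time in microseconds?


Given: packet = 64 bytes, bandwidth = 1000 Mbps
Packet in bits = 64 * 8 = 512 bits
Bandwidth = 1000 * 10^6 = 1000000000 bps
Time = 512 / 1000000000 seconds
Time in us = 512 * 10^6 / 1000000000 = 0.512

0.512


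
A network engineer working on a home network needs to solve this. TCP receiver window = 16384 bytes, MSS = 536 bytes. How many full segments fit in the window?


Given: RWND = 16384 bytes, MSS = 536 bytes
Full segments = floor(RWND / MSS)
Full segments = floor(16384 / 536)
Full segments = floor(30.5672) = 30

30


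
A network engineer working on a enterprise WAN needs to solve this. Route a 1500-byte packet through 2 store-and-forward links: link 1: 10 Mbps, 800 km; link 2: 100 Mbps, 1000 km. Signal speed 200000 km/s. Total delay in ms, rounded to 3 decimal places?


Packet = 1500 bytes = 12000 bits. Store-and-forward: sum (t_trans + t_prop) per link.
Link 1: t_trans = 12000/(10*10^6) s = 1.2000 ms; t_prop = 800/200000 s = 4.0000 ms; subtotal = 5.2000 ms
Link 2: t_trans = 12000/(100*10^6) s = 0.1200 ms; t_prop = 1000/200000 s = 5.0000 ms; subtotal = 5.1200 ms
End-to-end = 5.2000 + 5.1200 = 10.3200 ms -> 10.320 ms (3 dp)

10.320


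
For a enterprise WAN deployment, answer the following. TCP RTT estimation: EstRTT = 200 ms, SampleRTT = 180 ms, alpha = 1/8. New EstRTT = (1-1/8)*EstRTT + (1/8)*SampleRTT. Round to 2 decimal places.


Given: EstRTT = 200 ms, SampleRTT = 180 ms, alpha = 1/8
New EstRTT = (1 - alpha) * EstRTT + alpha * SampleRTT
(7/8) * 200 = 175
(1/8) * 180 = 22.5
New EstRTT = 175 + 22.5 = 197.5 ms -> 197.50 ms (2 dp)

197.50


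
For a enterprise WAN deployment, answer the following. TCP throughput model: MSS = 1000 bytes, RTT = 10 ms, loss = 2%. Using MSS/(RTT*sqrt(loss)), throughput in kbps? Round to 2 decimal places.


Given: MSS = 1000 bytes, RTT = 10 ms, loss = 2%
RTT in seconds = 10 / 1000 = 0.01
Loss rate = 2% = 0.02
sqrt(loss) = sqrt(0.02) = 0.141421356237
Throughput (bytes/s) = 1000 / (0.01 * 0.141421356237) = 707106.7812
Throughput (kbps) = 707106.7812 * 8 / 1000 = 5656.854249 -> 5656.85 kbps (2 dp)

5656.85


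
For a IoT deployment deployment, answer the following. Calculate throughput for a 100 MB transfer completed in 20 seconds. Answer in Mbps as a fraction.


Given: file = 100 MB, time = 20 s
File in Mb = 100 * 8 = 800 Mb
Throughput = 800 / 20 Mbps
Throughput = 40 Mbps

40


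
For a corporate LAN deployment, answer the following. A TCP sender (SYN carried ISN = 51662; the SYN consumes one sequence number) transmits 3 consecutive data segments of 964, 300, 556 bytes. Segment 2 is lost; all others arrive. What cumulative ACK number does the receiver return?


SYN uses sequence number 51662; first data byte = ISN + 1 = 51663.
Segment 1: SEQ = 51663, len = 964 B, covers [51663, 52626]
Segment 2: SEQ = 52627, len = 300 B, covers [52627, 52926] [LOST]
Segment 3: SEQ = 52927, len = 556 B, covers [52927, 53482]
In-order data received: bytes [51663, 52626] (segments 1..1).
Segment 2 missing -> gap begins at byte 52627; later segments buffered out of order.
Cumulative ACK = next expected in-order byte = 51663 + 964 = 52627

52627


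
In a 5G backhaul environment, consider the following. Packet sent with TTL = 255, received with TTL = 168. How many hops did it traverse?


Given: initial TTL = 255, received TTL = 168
Hops = initial TTL - received TTL
Hops = 255 - 168 = 87

87


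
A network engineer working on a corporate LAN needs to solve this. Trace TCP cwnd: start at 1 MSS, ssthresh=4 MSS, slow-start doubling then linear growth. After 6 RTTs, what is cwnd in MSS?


RTT 0: cwnd = 1 MSS (initial)
RTT 1: cwnd = 2 MSS (slow start, doubled)
RTT 2: cwnd = 4 MSS (slow start, doubled)
RTT 3: cwnd = 5 MSS (congestion avoidance, +1)
RTT 4: cwnd = 6 MSS (congestion avoidance, +1)
RTT 5: cwnd = 7 MSS (congestion avoidance, +1)
RTT 6: cwnd = 8 MSS (congestion avoidance, +1)

8


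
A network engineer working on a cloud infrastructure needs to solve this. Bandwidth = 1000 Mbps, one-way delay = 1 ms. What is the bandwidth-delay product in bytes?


Given: bandwidth = 1000 Mbps, delay = 1 ms
BDP in bits = 1000 * 10^6 * 1 / 1000
BDP in bits = 1000000
BDP in bytes = 1000000 / 8 = 125000

125000


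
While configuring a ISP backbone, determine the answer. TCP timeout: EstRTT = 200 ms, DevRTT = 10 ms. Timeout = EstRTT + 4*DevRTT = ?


Given: EstRTT = 200 ms, DevRTT = 10 ms
Timeout = EstRTT + 4 * DevRTT
4 * DevRTT = 4 * 10 = 40
Timeout = 200 + 40 = 240 ms

240


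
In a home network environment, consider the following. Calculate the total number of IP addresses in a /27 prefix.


Given: CIDR prefix /27
Host bits = 32 - 27 = 5
Total addresses = 2^5 = 32

32


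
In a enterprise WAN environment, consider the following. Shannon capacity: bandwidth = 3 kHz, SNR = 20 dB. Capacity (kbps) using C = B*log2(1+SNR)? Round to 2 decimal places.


Given: B = 3 kHz, SNR = 20 dB
SNR linear = 10^(20/10) = 100
1 + SNR = 101
log2(101) = 6.6582114828
C = 3 * 1000 * 6.6582114828 = 19974.6344 bps
C = 19.974634 kbps -> 19.97 kbps (2 dp)

19.97


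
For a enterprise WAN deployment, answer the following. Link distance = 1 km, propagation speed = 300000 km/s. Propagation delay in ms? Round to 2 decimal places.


Given: distance = 1 km, speed = 300000 km/s
Delay = distance / speed = 1 / 300000 seconds
Delay in ms = 1 * 1000 / 300000
Delay = 0.0033 ms
Rounded to 2 dp = 0.00 ms

0.00


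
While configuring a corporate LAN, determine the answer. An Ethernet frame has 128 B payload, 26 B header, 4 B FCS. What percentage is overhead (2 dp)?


Given: payload = 128 B, header = 26 B, trailer = 4 B
Overhead bytes = header + trailer = 26 + 4 = 30
Total frame = payload + overhead = 128 + 30 = 158
Overhead % = 30 / 158 * 100 = 18.9873% -> 18.99% (2 dp)

18.99


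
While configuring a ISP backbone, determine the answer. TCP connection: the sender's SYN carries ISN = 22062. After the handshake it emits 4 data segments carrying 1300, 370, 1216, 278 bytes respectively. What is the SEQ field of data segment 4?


The SYN occupies sequence number ISN = 22062, so the first data byte is ISN + 1 = 22063.
SEQ of data segment i = (ISN + 1) + sum of payload sizes of segments 1..i-1.
Segment 1: SEQ = 22063, payload = 1300 bytes
Segment 2: SEQ = 23363, payload = 370 bytes
Segment 3: SEQ = 23733, payload = 1216 bytes
Segment 4: SEQ = 24949, payload = 278 bytes
SEQ of segment 4 = 22063 + 1300 + 370 + 1216 = 24949

24949


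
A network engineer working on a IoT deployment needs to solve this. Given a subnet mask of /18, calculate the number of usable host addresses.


Given: subnet mask /18
Host bits = 32 - 18 = 14
Total addresses = 2^14 = 16384
Usable hosts = 16384 - 2 (network + broadcast) = 16382

16382


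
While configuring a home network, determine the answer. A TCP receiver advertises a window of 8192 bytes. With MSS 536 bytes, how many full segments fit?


Given: RWND = 8192 bytes, MSS = 536 bytes
Full segments = floor(RWND / MSS)
Full segments = floor(8192 / 536)
Full segments = floor(15.2836) = 15

15


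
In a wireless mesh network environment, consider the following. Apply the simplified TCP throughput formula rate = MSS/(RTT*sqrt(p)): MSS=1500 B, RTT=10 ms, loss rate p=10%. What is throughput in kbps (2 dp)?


Given: MSS = 1500 bytes, RTT = 10 ms, loss = 10%
RTT in seconds = 10 / 1000 = 0.01
Loss rate = 10% = 0.1
sqrt(loss) = sqrt(0.1) = 0.316227766017
Throughput (bytes/s) = 1500 / (0.01 * 0.316227766017) = 474341.6490
Throughput (kbps) = 474341.6490 * 8 / 1000 = 3794.733192 -> 3794.73 kbps (2 dp)

3794.73


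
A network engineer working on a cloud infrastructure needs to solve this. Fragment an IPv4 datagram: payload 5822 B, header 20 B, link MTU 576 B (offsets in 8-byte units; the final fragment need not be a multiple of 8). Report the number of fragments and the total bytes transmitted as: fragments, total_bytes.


Max data per non-final fragment = floor((MTU - header)/8)*8 = floor((576 - 20)/8)*8 = floor(556/8)*8 = 552 B
Final fragment needs no 8-byte alignment: it can carry up to MTU - header = 556 B
Non-final fragments needed = ceil((payload - 556) / 552) = ceil(5266/552) = ceil(9.5399) = 10
Number of fragments = 10 + 1 = 11
Fragment sizes (data): 10 * 552 B + 302 B (last, 302 <= 556 OK)
Total bytes sent = payload + n_frags * header = 5822 + 11*20 = 5822 + 220 = 6042 B

11, 6042


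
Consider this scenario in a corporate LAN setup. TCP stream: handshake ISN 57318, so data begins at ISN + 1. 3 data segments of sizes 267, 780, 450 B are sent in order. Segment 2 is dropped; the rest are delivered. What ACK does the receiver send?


SYN uses sequence number 57318; first data byte = ISN + 1 = 57319.
Segment 1: SEQ = 57319, len = 267 B, covers [57319, 57585]
Segment 2: SEQ = 57586, len = 780 B, covers [57586, 58365] [LOST]
Segment 3: SEQ = 58366, len = 450 B, covers [58366, 58815]
In-order data received: bytes [57319, 57585] (segments 1..1).
Segment 2 missing -> gap begins at byte 57586; later segments buffered out of order.
Cumulative ACK = next expected in-order byte = 57319 + 267 = 57586

57586


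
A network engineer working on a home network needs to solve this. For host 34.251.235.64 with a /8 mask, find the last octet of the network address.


Given: IP = 34.251.235.64, prefix = /8
Subnet mask = 255.0.0.0
Last octet of IP: 64
Last octet of mask: 0
Network last octet = 64 AND 0 = 0

0


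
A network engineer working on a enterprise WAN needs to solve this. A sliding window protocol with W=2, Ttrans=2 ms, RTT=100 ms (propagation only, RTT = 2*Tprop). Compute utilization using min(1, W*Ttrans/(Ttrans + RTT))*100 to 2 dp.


Given: W = 2, Ttrans = 2 ms, RTT = 100 ms (= 2 * Tprop, Tprop = 50 ms)
Cycle time = Ttrans + RTT = 2 + 100 = 102 ms (first packet sent until its ACK returns)
W * Ttrans = 2 * 2 = 4 ms of sending per cycle
W * Ttrans / (Ttrans + RTT) = 4 / 102 = 0.039216
U = min(1, 0.039216) = 0.039216
U% = 3.92%

3.92


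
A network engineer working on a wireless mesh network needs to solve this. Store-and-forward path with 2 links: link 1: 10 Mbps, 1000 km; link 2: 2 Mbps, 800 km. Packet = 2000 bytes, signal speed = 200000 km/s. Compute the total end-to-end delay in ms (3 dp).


Packet = 2000 bytes = 16000 bits. Store-and-forward: sum (t_trans + t_prop) per link.
Link 1: t_trans = 16000/(10*10^6) s = 1.6000 ms; t_prop = 1000/200000 s = 5.0000 ms; subtotal = 6.6000 ms
Link 2: t_trans = 16000/(2*10^6) s = 8.0000 ms; t_prop = 800/200000 s = 4.0000 ms; subtotal = 12.0000 ms
End-to-end = 6.6000 + 12.0000 = 18.6000 ms -> 18.600 ms (3 dp)

18.600


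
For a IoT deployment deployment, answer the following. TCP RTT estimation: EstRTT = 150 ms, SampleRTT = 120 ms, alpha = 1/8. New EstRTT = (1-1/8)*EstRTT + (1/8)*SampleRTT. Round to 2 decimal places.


Given: EstRTT = 150 ms, SampleRTT = 120 ms, alpha = 1/8
New EstRTT = (1 - alpha) * EstRTT + alpha * SampleRTT
(7/8) * 150 = 131.25
(1/8) * 120 = 15
New EstRTT = 131.25 + 15 = 146.25 ms -> 146.25 ms (2 dp)

146.25


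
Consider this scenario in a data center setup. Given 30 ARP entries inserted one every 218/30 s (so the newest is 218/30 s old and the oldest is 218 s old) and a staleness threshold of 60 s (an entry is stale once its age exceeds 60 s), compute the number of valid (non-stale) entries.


Ages are k * 218/30 s for k = 1..30 (spacing = 7.2667 s).
Entry k is valid iff k * 218/30 <= 60 iff k <= 30 * 60 / 218 = 8.2569
n_valid = floor(8.2569) = 8
(n_stale = 30 - 8 = 22)

8


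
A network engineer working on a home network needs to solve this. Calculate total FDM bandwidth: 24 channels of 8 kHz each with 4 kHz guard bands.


Given: 24 channels, 8 kHz each, guard = 4 kHz
Channel bandwidth = 24 * 8 = 192 kHz
Guard bands = 23 gaps * 4 kHz = 92 kHz
Total = 192 + 92 = 284 kHz

284


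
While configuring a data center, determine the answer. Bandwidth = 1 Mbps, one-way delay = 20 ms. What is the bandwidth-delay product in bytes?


Given: bandwidth = 1 Mbps, delay = 20 ms
BDP in bits = 1 * 10^6 * 20 / 1000
BDP in bits = 20000
BDP in bytes = 20000 / 8 = 2500

2500


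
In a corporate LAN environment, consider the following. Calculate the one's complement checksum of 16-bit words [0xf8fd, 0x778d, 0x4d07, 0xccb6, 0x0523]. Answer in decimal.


Given words: [0xf8fd, 0x778d, 0x4d07, 0xccb6, 0x0523]
Step 1: Sum all words
Raw sum = 63741 + 30605 + 19719 + 52406 + 1315 = 167786
Step 2: Fold carry: (36714 + 2) = 36716
One's complement = ~36716 & 0xFFFF = 28819

28819


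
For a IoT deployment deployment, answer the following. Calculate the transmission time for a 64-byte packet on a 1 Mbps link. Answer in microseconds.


Given: packet = 64 bytes, bandwidth = 1 Mbps
Packet in bits = 64 * 8 = 512 bits
Bandwidth = 1 * 10^6 = 1000000 bps
Time = 512 / 1000000 seconds
Time in us = 512 * 10^6 / 1000000 = 512

512


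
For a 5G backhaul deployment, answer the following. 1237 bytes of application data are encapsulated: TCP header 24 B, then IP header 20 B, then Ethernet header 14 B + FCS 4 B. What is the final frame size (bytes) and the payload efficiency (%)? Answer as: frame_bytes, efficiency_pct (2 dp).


TCP segment = 1237 + 24 = 1261 B
IP packet = 1261 + 20 = 1281 B
Ethernet frame = 1281 + 14 + 4 = 1299 B
Efficiency = app / frame = 1237 / 1299 = 0.952271 = 95.2271% -> 95.23% (2 dp)

1299, 95.23


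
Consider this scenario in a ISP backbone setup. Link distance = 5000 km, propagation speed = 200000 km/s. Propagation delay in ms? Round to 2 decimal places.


Given: distance = 5000 km, speed = 200000 km/s
Delay = distance / speed = 5000 / 200000 seconds
Delay in ms = 5000 * 1000 / 200000
Delay = 25.0000 ms
Rounded to 2 dp = 25.00 ms

25.00


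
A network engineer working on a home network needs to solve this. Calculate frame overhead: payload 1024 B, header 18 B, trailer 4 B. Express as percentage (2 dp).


Given: payload = 1024 B, header = 18 B, trailer = 4 B
Overhead bytes = header + trailer = 18 + 4 = 22
Total frame = payload + overhead = 1024 + 22 = 1046
Overhead % = 22 / 1046 * 100 = 2.1033% -> 2.10% (2 dp)

2.10


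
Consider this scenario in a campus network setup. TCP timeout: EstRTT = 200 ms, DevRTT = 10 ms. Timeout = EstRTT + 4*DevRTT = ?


Given: EstRTT = 200 ms, DevRTT = 10 ms
Timeout = EstRTT + 4 * DevRTT
4 * DevRTT = 4 * 10 = 40
Timeout = 200 + 40 = 240 ms

240


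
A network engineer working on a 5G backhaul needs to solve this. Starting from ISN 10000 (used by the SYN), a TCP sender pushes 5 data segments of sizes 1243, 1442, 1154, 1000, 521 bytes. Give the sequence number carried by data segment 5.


The SYN occupies sequence number ISN = 10000, so the first data byte is ISN + 1 = 10001.
SEQ of data segment i = (ISN + 1) + sum of payload sizes of segments 1..i-1.
Segment 1: SEQ = 10001, payload = 1243 bytes
Segment 2: SEQ = 11244, payload = 1442 bytes
Segment 3: SEQ = 12686, payload = 1154 bytes
Segment 4: SEQ = 13840, payload = 1000 bytes
Segment 5: SEQ = 14840, payload = 521 bytes
SEQ of segment 5 = 10001 + 1243 + 1442 + 1154 + 1000 = 14840

14840


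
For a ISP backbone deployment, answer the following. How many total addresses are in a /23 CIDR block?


Given: CIDR prefix /23
Host bits = 32 - 23 = 9
Total addresses = 2^9 = 512

512


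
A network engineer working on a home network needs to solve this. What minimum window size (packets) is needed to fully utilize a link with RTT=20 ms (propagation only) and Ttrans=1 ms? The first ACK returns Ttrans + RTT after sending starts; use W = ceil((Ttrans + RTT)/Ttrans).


Given: Ttrans = 1 ms, RTT = 20 ms (= 2 * Tprop, Tprop = 10 ms)
Time until first ACK returns = Ttrans + RTT = 1 + 20 = 21 ms
Need W * Ttrans >= Ttrans + RTT  ->  W >= (Ttrans + RTT) / Ttrans
(Ttrans + RTT) / Ttrans = 21 / 1 = 21
W_min = ceil(21) = 21

21


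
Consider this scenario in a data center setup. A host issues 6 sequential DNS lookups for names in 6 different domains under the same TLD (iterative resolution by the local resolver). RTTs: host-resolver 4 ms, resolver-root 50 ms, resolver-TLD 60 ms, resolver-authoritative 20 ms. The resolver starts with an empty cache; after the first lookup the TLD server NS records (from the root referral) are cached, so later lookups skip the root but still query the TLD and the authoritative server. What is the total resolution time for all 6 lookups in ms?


Lookup 1 (cold cache): local + root + TLD + auth = 4 + 50 + 60 + 20 = 134 ms
Lookups 2..6 (TLD NS cached -> skip root; new domain -> still ask TLD and auth): local + TLD + auth = 4 + 60 + 20 = 84 ms each
Remaining 5 lookups: 5 * 84 = 420 ms
Total = 134 + 420 = 554 ms

554


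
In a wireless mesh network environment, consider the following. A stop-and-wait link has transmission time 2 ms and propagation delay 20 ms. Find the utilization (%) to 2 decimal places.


Given: Ttrans = 2 ms, Tprop = 20 ms
RTT = 2 * Tprop = 2 * 20 = 40 ms
U = Ttrans / (Ttrans + RTT)
U = 2 / (2 + 40)
U = 2 / 42 = 0.047619
U% = 4.76%

4.76


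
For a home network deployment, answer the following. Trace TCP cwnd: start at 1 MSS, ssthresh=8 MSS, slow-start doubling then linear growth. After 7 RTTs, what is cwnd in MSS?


RTT 0: cwnd = 1 MSS (initial)
RTT 1: cwnd = 2 MSS (slow start, doubled)
RTT 2: cwnd = 4 MSS (slow start, doubled)
RTT 3: cwnd = 8 MSS (slow start, doubled)
RTT 4: cwnd = 9 MSS (congestion avoidance, +1)
RTT 5: cwnd = 10 MSS (congestion avoidance, +1)
RTT 6: cwnd = 11 MSS (congestion avoidance, +1)
RTT 7: cwnd = 12 MSS (congestion avoidance, +1)

12


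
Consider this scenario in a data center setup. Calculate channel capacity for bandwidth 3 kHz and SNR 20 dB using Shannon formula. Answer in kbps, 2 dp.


Given: B = 3 kHz, SNR = 20 dB
SNR linear = 10^(20/10) = 100
1 + SNR = 101
log2(101) = 6.6582114828
C = 3 * 1000 * 6.6582114828 = 19974.6344 bps
C = 19.974634 kbps -> 19.97 kbps (2 dp)

19.97


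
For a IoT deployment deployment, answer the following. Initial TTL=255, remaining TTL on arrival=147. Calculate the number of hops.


Given: initial TTL = 255, received TTL = 147
Hops = initial TTL - received TTL
Hops = 255 - 147 = 108

108


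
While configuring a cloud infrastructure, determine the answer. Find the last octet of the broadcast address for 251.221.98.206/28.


Given: IP = 251.221.98.206, prefix = /28
Host bits = 32 - 28 = 4
Network last octet = 206 AND mask = 192
Host part size = 2^4 - 1 = 15
Broadcast last octet = 192 OR 15 = 207

207


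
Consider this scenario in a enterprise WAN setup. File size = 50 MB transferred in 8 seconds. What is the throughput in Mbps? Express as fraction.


Given: file = 50 MB, time = 8 s
File in Mb = 50 * 8 = 400 Mb
Throughput = 400 / 8 Mbps
Throughput = 50 Mbps

50


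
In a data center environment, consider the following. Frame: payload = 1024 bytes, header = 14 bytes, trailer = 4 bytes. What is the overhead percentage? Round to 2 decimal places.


Given: payload = 1024 B, header = 14 B, trailer = 4 B
Overhead bytes = header + trailer = 14 + 4 = 18
Total frame = payload + overhead = 1024 + 18 = 1042
Overhead % = 18 / 1042 * 100 = 1.7274% -> 1.73% (2 dp)

1.73


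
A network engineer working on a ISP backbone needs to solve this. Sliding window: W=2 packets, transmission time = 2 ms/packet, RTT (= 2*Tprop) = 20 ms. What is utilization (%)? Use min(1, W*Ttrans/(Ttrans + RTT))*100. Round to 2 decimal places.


Given: W = 2, Ttrans = 2 ms, RTT = 20 ms (= 2 * Tprop, Tprop = 10 ms)
Cycle time = Ttrans + RTT = 2 + 20 = 22 ms (first packet sent until its ACK returns)
W * Ttrans = 2 * 2 = 4 ms of sending per cycle
W * Ttrans / (Ttrans + RTT) = 4 / 22 = 0.181818
U = min(1, 0.181818) = 0.181818
U% = 18.18%

18.18


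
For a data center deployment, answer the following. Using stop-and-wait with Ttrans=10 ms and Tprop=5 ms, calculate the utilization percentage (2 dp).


Given: Ttrans = 10 ms, Tprop = 5 ms
RTT = 2 * Tprop = 2 * 5 = 10 ms
U = Ttrans / (Ttrans + RTT)
U = 10 / (10 + 10)
U = 10 / 20 = 0.5
U% = 50.00%

50.00


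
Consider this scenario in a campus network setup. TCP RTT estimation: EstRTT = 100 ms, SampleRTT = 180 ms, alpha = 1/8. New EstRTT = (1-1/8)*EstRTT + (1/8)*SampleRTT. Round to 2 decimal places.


Given: EstRTT = 100 ms, SampleRTT = 180 ms, alpha = 1/8
New EstRTT = (1 - alpha) * EstRTT + alpha * SampleRTT
(7/8) * 100 = 87.5
(1/8) * 180 = 22.5
New EstRTT = 87.5 + 22.5 = 110 ms -> 110.00 ms (2 dp)

110.00


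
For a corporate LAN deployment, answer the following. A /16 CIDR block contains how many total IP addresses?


Given: CIDR prefix /16
Host bits = 32 - 16 = 16
Total addresses = 2^16 = 65536

65536


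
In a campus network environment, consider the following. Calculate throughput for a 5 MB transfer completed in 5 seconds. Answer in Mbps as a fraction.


Given: file = 5 MB, time = 5 s
File in Mb = 5 * 8 = 40 Mb
Throughput = 40 / 5 Mbps
Throughput = 8 Mbps

8


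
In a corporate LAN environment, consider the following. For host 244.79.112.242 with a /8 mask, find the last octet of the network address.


Given: IP = 244.79.112.242, prefix = /8
Subnet mask = 255.0.0.0
Last octet of IP: 242
Last octet of mask: 0
Network last octet = 242 AND 0 = 0

0


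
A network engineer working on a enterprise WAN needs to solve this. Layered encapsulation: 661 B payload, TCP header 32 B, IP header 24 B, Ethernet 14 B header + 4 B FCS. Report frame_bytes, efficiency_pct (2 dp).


TCP segment = 661 + 32 = 693 B
IP packet = 693 + 24 = 717 B
Ethernet frame = 717 + 14 + 4 = 735 B
Efficiency = app / frame = 661 / 735 = 0.899320 = 89.9320% -> 89.93% (2 dp)

735, 89.93


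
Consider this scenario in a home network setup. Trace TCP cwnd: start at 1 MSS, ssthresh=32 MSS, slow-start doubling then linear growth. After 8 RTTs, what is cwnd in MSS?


RTT 0: cwnd = 1 MSS (initial)
RTT 1: cwnd = 2 MSS (slow start, doubled)
RTT 2: cwnd = 4 MSS (slow start, doubled)
RTT 3: cwnd = 8 MSS (slow start, doubled)
RTT 4: cwnd = 16 MSS (slow start, doubled)
RTT 5: cwnd = 32 MSS (slow start, doubled)
RTT 6: cwnd = 33 MSS (congestion avoidance, +1)
RTT 7: cwnd = 34 MSS (congestion avoidance, +1)
RTT 8: cwnd = 35 MSS (congestion avoidance, +1)

35


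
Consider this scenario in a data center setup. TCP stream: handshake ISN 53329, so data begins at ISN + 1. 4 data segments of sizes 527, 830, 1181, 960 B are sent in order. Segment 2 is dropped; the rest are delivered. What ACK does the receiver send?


SYN uses sequence number 53329; first data byte = ISN + 1 = 53330.
Segment 1: SEQ = 53330, len = 527 B, covers [53330, 53856]
Segment 2: SEQ = 53857, len = 830 B, covers [53857, 54686] [LOST]
Segment 3: SEQ = 54687, len = 1181 B, covers [54687, 55867]
Segment 4: SEQ = 55868, len = 960 B, covers [55868, 56827]
In-order data received: bytes [53330, 53856] (segments 1..1).
Segment 2 missing -> gap begins at byte 53857; later segments buffered out of order.
Cumulative ACK = next expected in-order byte = 53330 + 527 = 53857

53857
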